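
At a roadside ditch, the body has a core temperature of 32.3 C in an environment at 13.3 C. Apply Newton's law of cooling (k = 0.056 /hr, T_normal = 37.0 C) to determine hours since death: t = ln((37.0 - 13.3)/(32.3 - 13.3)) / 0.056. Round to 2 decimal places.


Using Newton's law of cooling:
t = ln((T_normal - T_ambient) / (T_body - T_ambient)) / k
T_normal - T_ambient = 23.7
T_body - T_ambient = 19.0
Ratio = 1.247368
ln(ratio) = 0.221036
t = 0.221036 / 0.056 = 3.95 hours

3.95


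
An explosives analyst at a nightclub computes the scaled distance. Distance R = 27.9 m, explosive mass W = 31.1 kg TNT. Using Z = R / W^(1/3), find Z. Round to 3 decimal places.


Scaled distance calculation:
W^(1/3) = 31.1^(1/3) = 3.144755
Z = R / W^(1/3) = 27.9 / 3.144755
Z = 8.872 m/kg^(1/3)

8.872


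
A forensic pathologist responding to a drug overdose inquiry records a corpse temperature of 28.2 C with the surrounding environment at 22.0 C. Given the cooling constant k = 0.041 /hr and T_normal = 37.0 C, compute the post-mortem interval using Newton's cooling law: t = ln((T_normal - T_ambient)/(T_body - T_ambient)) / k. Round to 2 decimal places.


Using Newton's law of cooling:
t = ln((T_normal - T_ambient) / (T_body - T_ambient)) / k
T_normal - T_ambient = 15.0
T_body - T_ambient = 6.2
Ratio = 2.419355
ln(ratio) = 0.883501
t = 0.883501 / 0.041 = 21.55 hours

21.55


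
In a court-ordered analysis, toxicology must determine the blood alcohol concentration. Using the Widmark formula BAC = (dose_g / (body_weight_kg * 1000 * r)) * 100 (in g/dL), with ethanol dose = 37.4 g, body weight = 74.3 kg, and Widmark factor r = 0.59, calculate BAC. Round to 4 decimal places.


Applying the Widmark formula:
BAC = (dose_g / (body_wt * 1000 * r)) * 100
Denominator = 74.3 * 1000 * 0.59 = 43837
BAC = (37.4 / 43837) * 100
BAC = 0.0853 g/dL

0.0853


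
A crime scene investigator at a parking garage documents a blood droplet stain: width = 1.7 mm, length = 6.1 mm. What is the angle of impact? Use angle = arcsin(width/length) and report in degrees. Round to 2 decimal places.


Blood spatter impact angle calculation:
width / length = 1.7 / 6.1 = 0.278689
angle = arcsin(0.278689)
angle = 16.18 degrees

16.18


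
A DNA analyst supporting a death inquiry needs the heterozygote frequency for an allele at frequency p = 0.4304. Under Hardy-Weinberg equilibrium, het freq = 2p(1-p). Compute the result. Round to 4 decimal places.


Hardy-Weinberg heterozygote frequency:
q = 1 - p = 1 - 0.4304 = 0.5696
2pq = 2 * 0.4304 * 0.5696 = 0.4903

0.4903


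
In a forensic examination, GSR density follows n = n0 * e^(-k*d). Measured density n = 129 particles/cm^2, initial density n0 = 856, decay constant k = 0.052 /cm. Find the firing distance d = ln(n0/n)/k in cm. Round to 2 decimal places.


GSR distance calculation:
n0/n = 856 / 129 = 6.635659
ln(n0/n) = 1.892458
d = 1.892458 / 0.052 = 36.39 cm

36.39


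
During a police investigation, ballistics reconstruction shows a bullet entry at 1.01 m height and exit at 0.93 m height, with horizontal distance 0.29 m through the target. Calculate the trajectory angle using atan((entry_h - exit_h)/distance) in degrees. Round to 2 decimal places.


Bullet trajectory angle:
Height difference = 1.01 - 0.93 = 0.08 m
angle = atan(0.08 / 0.29)
angle = atan(0.275862)
angle = 15.42 degrees

15.42


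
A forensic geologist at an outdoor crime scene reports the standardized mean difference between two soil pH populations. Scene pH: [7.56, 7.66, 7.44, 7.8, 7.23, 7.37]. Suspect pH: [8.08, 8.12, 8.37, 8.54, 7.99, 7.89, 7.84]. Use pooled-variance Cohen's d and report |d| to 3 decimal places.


Pooled-variance Cohen's d for soil pH comparison:
Scene mean = 45.06 / 6 = 7.51
Suspect mean = 56.83 / 7 = 8.118571
Scene sample variance s_s^2 = 0.0424
Suspect sample variance s_c^2 = 0.064781
Pooled variance = ((n_s-1)*s_s^2 + (n_c-1)*s_c^2) / (n_s + n_c - 2) = 0.054608
Pooled SD = sqrt(0.054608) = 0.233684
Mean difference = -0.608571
|d| = |-0.608571| / 0.233684 = 2.604

2.604


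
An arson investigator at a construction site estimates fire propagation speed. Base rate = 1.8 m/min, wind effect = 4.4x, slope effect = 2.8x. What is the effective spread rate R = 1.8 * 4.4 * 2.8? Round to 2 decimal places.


Fire spread rate calculation:
R = R0 * wind_factor * slope_factor
= 1.8 * 4.4 * 2.8
= 7.92 * 2.8
= 22.18 m/min

22.18


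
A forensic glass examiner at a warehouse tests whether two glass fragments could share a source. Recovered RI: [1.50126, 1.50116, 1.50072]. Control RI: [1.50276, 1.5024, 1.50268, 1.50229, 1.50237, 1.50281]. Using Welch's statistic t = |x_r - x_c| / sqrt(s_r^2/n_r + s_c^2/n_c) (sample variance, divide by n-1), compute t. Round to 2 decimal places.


Welch's t-criterion for glass RI comparison:
Recovered mean = sum / n_r = 4.50314 / 3 = 1.5010467
Control mean = sum / n_c = 9.01531 / 6 = 1.5025517
Recovered sample variance s_r^2 = 8.25333e-08
Control sample variance s_c^2 = 5.02167e-08
Welch SE (unpooled) = sqrt(s_r^2/n_r + s_c^2/n_c) = sqrt(2.75111e-08 + 8.36944e-09) = sqrt(3.58805e-08) = 0.000189421
|mean_r - mean_c| = 0.001505
t = 0.001505 / 0.000189421 = 7.95

7.95


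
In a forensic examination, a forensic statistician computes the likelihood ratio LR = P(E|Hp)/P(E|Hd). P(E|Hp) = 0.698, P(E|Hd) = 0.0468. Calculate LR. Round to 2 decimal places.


Likelihood ratio calculation:
LR = P(E|Hp) / P(E|Hd)
LR = 0.698 / 0.0468
LR = 14.91

14.91


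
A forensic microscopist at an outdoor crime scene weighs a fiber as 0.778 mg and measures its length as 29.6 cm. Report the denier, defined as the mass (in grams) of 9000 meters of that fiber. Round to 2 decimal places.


Denier calculation:
Mass in grams = 0.778 mg / 1000 = 0.000778 g
Length in meters = 29.6 cm / 100 = 0.296 m
Linear density = mass / length = 0.000778 / 0.296 = 0.00262838 g/m
Denier = (g/m) * 9000 = 0.00262838 * 9000 = 23.66

23.66


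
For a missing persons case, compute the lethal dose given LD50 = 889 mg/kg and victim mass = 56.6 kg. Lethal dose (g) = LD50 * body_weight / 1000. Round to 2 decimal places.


Lethal dose calculation:
Lethal dose = LD50 * body_weight / 1000
= 889 * 56.6 / 1000
= 50317.4 / 1000
= 50.32 g

50.32


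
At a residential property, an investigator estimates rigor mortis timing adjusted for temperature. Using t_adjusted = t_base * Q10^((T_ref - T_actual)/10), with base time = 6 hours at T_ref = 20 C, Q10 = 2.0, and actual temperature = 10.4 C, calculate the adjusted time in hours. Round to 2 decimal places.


Rigor mortis time adjustment:
Exponent = (T_ref - T_actual) / 10 = (20 - 10.4) / 10 = 0.96
Q10 factor = 2.0^0.96 = 1.94531
t_adjusted = 6 * 1.94531 = 11.67 hours

11.67


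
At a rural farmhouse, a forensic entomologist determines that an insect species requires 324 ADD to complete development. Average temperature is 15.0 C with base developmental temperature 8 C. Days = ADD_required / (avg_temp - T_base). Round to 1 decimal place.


Insect development time:
Effective temperature = avg_temp - T_base = 15.0 - 8 = 7.0 C
Days = ADD / effective_temp = 324 / 7.0 = 46.3 days

46.3


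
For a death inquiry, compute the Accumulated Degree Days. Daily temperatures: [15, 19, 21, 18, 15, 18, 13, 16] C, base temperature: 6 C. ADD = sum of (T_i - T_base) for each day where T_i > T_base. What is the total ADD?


Computing ADD day by day:
Day 1: max(0, 15 - 6) = 9
Day 2: max(0, 19 - 6) = 13
Day 3: max(0, 21 - 6) = 15
Day 4: max(0, 18 - 6) = 12
Day 5: max(0, 15 - 6) = 9
Day 6: max(0, 18 - 6) = 12
Day 7: max(0, 13 - 6) = 7
Day 8: max(0, 16 - 6) = 10
Total ADD = 87

87


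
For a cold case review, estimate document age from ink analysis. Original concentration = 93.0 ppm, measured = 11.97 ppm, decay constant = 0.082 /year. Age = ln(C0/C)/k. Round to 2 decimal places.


Document age estimation:
C0/C = 93.0 / 11.97 = 7.769424
ln(C0/C) = 2.050196
t = 2.050196 / 0.082 = 25.00 years

25.00


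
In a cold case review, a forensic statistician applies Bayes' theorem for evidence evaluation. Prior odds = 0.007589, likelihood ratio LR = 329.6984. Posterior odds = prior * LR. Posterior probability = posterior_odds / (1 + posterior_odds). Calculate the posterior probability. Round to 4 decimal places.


Bayesian evidence evaluation:
Posterior odds = prior_odds * LR = 0.007589 * 329.6984 = 2.502081
Posterior probability = posterior_odds / (1 + posterior_odds)
= 2.502081 / (1 + 2.502081)
= 2.502081 / 3.502081
= 0.7145

0.7145


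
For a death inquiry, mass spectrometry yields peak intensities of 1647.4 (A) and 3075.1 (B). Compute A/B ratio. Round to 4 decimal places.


Spectral peak ratio:
Peak A = 1647.4 counts
Peak B = 3075.1 counts
Ratio = 1647.4 / 3075.1 = 0.5357

0.5357


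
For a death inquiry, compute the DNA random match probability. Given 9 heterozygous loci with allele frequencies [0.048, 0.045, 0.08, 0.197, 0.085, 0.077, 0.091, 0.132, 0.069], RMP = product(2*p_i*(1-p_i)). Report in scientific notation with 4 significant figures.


Computing RMP for 9 loci:
Locus 1: 2 * 0.048 * 0.952 = 0.091392
Locus 2: 2 * 0.045 * 0.955 = 0.08595
Locus 3: 2 * 0.08 * 0.92 = 0.1472
Locus 4: 2 * 0.197 * 0.803 = 0.316382
Locus 5: 2 * 0.085 * 0.915 = 0.15555
Locus 6: 2 * 0.077 * 0.923 = 0.142142
Locus 7: 2 * 0.091 * 0.909 = 0.165438
Locus 8: 2 * 0.132 * 0.868 = 0.229152
Locus 9: 2 * 0.069 * 0.931 = 0.128478
RMP = 3.940e-08

3.940e-08


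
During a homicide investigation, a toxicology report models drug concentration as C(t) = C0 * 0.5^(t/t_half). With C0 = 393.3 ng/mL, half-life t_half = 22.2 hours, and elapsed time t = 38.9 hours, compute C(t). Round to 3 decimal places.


Drug concentration decay:
Number of half-lives = t / t_half = 38.9 / 22.2 = 1.752252
Decay factor = 0.5^1.752252 = 0.29683806
C(t) = 393.3 * 0.29683806 = 116.746 ng/mL

116.746


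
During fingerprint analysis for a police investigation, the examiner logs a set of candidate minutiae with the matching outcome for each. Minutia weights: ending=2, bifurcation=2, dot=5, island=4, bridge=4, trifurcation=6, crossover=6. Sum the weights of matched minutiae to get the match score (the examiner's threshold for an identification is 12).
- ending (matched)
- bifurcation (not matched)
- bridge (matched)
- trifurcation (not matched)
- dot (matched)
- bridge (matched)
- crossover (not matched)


Weighted minutiae match score:
  ending: matched, +2 (running total 2)
  bifurcation: not matched, +0
  bridge: matched, +4 (running total 6)
  trifurcation: not matched, +0
  dot: matched, +5 (running total 11)
  bridge: matched, +4 (running total 15)
  crossover: not matched, +0
Total score = 15
Threshold = 12; verdict = identification

15


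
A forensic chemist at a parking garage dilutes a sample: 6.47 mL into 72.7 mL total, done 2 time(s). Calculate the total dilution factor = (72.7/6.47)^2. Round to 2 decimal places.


Dilution factor calculation:
Single dilution = V_total / V_sample = 72.7 / 6.47 ≈ 11.236476
Number of dilutions = 2
Total DF = (72.7 / 6.47)^2 (full precision, rounded at the end) = 126.26

126.26


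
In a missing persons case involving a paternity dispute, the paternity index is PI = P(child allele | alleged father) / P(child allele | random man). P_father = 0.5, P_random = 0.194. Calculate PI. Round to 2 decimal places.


Paternity Index calculation:
PI = P(allele|father) / P(allele|random)
PI = 0.5 / 0.194
PI = 2.58

2.58


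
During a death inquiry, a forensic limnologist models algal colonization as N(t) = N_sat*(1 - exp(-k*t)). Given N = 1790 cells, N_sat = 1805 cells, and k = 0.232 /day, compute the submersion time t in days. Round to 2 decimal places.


PMSI from diatom colonization curve:
N / N_sat = 1790 / 1805 = 0.99169
1 - N/N_sat = 0.00831
ln(1 - N/N_sat) = -4.790296
t = -ln(1 - N/N_sat) / k = -(-4.790296) / 0.232 = 20.65 days

20.65


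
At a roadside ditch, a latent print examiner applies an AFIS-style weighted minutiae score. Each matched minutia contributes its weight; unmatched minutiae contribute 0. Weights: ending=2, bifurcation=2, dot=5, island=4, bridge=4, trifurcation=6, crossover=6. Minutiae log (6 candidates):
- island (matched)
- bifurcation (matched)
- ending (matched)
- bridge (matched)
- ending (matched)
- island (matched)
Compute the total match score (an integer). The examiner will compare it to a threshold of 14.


Weighted minutiae match score:
  island: matched, +4 (running total 4)
  bifurcation: matched, +2 (running total 6)
  ending: matched, +2 (running total 8)
  bridge: matched, +4 (running total 12)
  ending: matched, +2 (running total 14)
  island: matched, +4 (running total 18)
Total score = 18
Threshold = 14; verdict = identification

18


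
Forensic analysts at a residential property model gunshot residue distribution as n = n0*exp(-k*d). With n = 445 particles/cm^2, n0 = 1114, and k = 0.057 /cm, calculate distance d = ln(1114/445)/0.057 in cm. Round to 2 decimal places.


GSR distance calculation:
n0/n = 1114 / 445 = 2.503371
ln(n0/n) = 0.917638
d = 0.917638 / 0.057 = 16.10 cm

16.10


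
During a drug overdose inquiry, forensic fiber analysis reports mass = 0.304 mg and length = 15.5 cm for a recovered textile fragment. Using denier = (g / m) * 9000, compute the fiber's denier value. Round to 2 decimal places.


Denier calculation:
Mass in grams = 0.304 mg / 1000 = 0.000304 g
Length in meters = 15.5 cm / 100 = 0.155 m
Linear density = mass / length = 0.000304 / 0.155 = 0.00196129 g/m
Denier = (g/m) * 9000 = 0.00196129 * 9000 = 17.65

17.65


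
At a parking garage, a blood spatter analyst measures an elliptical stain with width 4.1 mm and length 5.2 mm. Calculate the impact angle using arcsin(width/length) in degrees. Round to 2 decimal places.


Blood spatter impact angle calculation:
width / length = 4.1 / 5.2 = 0.788462
angle = arcsin(0.788462)
angle = 52.04 degrees

52.04


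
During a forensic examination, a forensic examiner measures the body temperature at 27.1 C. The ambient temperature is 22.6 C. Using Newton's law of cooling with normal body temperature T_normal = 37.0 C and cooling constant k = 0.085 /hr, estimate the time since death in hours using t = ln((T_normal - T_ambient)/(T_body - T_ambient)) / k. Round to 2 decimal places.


Using Newton's law of cooling:
t = ln((T_normal - T_ambient) / (T_body - T_ambient)) / k
T_normal - T_ambient = 14.4
T_body - T_ambient = 4.5
Ratio = 3.2
ln(ratio) = 1.163151
t = 1.163151 / 0.085 = 13.68 hours

13.68


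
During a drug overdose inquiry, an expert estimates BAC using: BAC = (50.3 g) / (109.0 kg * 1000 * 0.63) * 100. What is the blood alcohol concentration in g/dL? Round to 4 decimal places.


Applying the Widmark formula:
BAC = (dose_g / (body_wt * 1000 * r)) * 100
Denominator = 109.0 * 1000 * 0.63 = 68670
BAC = (50.3 / 68670) * 100
BAC = 0.0732 g/dL

0.0732


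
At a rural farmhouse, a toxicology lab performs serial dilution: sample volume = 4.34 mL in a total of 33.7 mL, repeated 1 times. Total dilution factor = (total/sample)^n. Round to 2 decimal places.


Dilution factor calculation:
Single dilution = V_total / V_sample = 33.7 / 4.34 ≈ 7.764977
Number of dilutions = 1
Total DF = (33.7 / 4.34)^1 (full precision, rounded at the end) = 7.76

7.76


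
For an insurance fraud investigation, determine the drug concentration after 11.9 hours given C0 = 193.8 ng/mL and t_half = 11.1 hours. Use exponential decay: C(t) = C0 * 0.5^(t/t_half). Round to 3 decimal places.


Drug concentration decay:
Number of half-lives = t / t_half = 11.9 / 11.1 = 1.072072
Decay factor = 0.5^1.072072 = 0.4756354
C(t) = 193.8 * 0.4756354 = 92.178 ng/mL

92.178


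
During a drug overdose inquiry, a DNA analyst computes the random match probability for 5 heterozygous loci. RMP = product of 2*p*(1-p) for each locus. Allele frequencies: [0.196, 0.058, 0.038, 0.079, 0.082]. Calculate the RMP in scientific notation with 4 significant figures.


Computing RMP for 5 loci:
Locus 1: 2 * 0.196 * 0.804 = 0.315168
Locus 2: 2 * 0.058 * 0.942 = 0.109272
Locus 3: 2 * 0.038 * 0.962 = 0.073112
Locus 4: 2 * 0.079 * 0.921 = 0.145518
Locus 5: 2 * 0.082 * 0.918 = 0.150552
RMP = 5.516e-05

5.516e-05


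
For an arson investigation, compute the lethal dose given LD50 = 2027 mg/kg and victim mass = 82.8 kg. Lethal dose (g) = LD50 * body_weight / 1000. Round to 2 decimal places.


Lethal dose calculation:
Lethal dose = LD50 * body_weight / 1000
= 2027 * 82.8 / 1000
= 167835.6 / 1000
= 167.84 g

167.84


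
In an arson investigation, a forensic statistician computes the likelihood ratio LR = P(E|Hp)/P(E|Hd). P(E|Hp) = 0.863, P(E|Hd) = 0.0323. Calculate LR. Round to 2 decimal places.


Likelihood ratio calculation:
LR = P(E|Hp) / P(E|Hd)
LR = 0.863 / 0.0323
LR = 26.72

26.72


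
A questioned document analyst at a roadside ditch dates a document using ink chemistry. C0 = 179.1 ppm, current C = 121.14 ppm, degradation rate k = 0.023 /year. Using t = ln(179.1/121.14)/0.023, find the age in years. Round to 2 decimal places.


Document age estimation:
C0/C = 179.1 / 121.14 = 1.478455
ln(C0/C) = 0.390998
t = 0.390998 / 0.023 = 17.00 years

17.00


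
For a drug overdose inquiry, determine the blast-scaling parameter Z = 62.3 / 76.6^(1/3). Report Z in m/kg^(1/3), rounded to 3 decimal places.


Scaled distance calculation:
W^(1/3) = 76.6^(1/3) = 4.246941
Z = R / W^(1/3) = 62.3 / 4.246941
Z = 14.669 m/kg^(1/3)

14.669


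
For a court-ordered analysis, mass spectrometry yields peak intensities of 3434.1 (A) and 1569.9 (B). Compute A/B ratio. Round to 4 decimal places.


Spectral peak ratio:
Peak A = 3434.1 counts
Peak B = 1569.9 counts
Ratio = 3434.1 / 1569.9 = 2.1875

2.1875


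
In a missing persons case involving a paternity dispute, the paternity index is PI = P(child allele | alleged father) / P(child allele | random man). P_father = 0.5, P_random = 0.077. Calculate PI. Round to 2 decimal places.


Paternity Index calculation:
PI = P(allele|father) / P(allele|random)
PI = 0.5 / 0.077
PI = 6.49

6.49


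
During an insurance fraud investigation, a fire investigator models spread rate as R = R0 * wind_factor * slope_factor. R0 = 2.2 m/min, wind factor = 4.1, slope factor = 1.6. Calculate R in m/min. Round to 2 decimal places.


Fire spread rate calculation:
R = R0 * wind_factor * slope_factor
= 2.2 * 4.1 * 1.6
= 9.02 * 1.6
= 14.43 m/min

14.43


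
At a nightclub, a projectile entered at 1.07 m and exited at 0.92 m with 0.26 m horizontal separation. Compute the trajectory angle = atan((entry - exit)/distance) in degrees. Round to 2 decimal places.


Bullet trajectory angle:
Height difference = 1.07 - 0.92 = 0.15 m
angle = atan(0.15 / 0.26)
angle = atan(0.576923)
angle = 29.98 degrees

29.98


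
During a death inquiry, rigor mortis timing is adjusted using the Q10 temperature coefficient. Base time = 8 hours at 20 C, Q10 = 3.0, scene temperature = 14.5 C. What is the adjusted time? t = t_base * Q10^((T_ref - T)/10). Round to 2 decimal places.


Rigor mortis time adjustment:
Exponent = (T_ref - T_actual) / 10 = (20 - 14.5) / 10 = 0.55
Q10 factor = 3.0^0.55 = 1.82986
t_adjusted = 8 * 1.82986 = 14.64 hours

14.64


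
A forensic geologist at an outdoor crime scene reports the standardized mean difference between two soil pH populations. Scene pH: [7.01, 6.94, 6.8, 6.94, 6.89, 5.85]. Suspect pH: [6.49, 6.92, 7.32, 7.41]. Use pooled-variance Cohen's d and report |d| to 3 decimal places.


Pooled-variance Cohen's d for soil pH comparison:
Scene mean = 40.43 / 6 = 6.738333
Suspect mean = 28.14 / 4 = 7.035
Scene sample variance s_s^2 = 0.194217
Suspect sample variance s_c^2 = 0.177367
Pooled variance = ((n_s-1)*s_s^2 + (n_c-1)*s_c^2) / (n_s + n_c - 2) = 0.187898
Pooled SD = sqrt(0.187898) = 0.433472
Mean difference = -0.296667
|d| = |-0.296667| / 0.433472 = 0.684

0.684


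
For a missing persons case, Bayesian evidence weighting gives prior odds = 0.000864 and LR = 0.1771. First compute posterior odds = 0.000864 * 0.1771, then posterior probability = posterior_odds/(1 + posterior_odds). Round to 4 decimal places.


Bayesian evidence evaluation:
Posterior odds = prior_odds * LR = 0.000864 * 0.1771 = 0.0001530144
Posterior probability = posterior_odds / (1 + posterior_odds)
= 0.0001530144 / (1 + 0.0001530144)
= 0.0001530144 / 1.0001530144
= 0.0002

0.0002


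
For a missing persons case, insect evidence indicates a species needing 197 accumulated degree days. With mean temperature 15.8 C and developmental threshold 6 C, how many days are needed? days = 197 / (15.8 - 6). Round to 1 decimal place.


Insect development time:
Effective temperature = avg_temp - T_base = 15.8 - 6 = 9.8 C
Days = ADD / effective_temp = 197 / 9.8 = 20.1 days

20.1


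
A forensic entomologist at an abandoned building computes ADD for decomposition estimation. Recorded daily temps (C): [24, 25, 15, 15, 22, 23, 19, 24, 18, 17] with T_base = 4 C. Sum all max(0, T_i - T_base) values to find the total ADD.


Computing ADD day by day:
Day 1: max(0, 24 - 4) = 20
Day 2: max(0, 25 - 4) = 21
Day 3: max(0, 15 - 4) = 11
Day 4: max(0, 15 - 4) = 11
Day 5: max(0, 22 - 4) = 18
Day 6: max(0, 23 - 4) = 19
Day 7: max(0, 19 - 4) = 15
Day 8: max(0, 24 - 4) = 20
Day 9: max(0, 18 - 4) = 14
Day 10: max(0, 17 - 4) = 13
Total ADD = 162

162


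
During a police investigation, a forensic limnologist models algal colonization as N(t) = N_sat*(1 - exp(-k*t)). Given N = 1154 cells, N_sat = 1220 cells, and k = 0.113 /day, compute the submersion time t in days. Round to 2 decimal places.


PMSI from diatom colonization curve:
N / N_sat = 1154 / 1220 = 0.945902
1 - N/N_sat = 0.054098
ln(1 - N/N_sat) = -2.916958
t = -ln(1 - N/N_sat) / k = -(-2.916958) / 0.113 = 25.81 days

25.81


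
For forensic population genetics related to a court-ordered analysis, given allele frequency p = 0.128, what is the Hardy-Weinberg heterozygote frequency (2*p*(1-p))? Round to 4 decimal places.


Hardy-Weinberg heterozygote frequency:
q = 1 - p = 1 - 0.128 = 0.872
2pq = 2 * 0.128 * 0.872 = 0.2232

0.2232


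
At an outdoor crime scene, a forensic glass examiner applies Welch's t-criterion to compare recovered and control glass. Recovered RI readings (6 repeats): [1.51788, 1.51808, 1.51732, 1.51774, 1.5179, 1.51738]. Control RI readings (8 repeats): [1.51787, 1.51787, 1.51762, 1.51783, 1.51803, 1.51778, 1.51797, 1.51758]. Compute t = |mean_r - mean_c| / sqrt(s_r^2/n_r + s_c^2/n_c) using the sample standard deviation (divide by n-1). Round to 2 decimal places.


Welch's t-criterion for glass RI comparison:
Recovered mean = sum / n_r = 9.1063 / 6 = 1.5177167
Control mean = sum / n_c = 12.14255 / 8 = 1.5178187
Recovered sample variance s_r^2 = 9.27067e-08
Control sample variance s_c^2 = 2.44125e-08
Welch SE (unpooled) = sqrt(s_r^2/n_r + s_c^2/n_c) = sqrt(1.54511e-08 + 3.05156e-09) = sqrt(1.85027e-08) = 0.000136025
|mean_r - mean_c| = 0.000102083
t = 0.000102083 / 0.000136025 = 0.75

0.75


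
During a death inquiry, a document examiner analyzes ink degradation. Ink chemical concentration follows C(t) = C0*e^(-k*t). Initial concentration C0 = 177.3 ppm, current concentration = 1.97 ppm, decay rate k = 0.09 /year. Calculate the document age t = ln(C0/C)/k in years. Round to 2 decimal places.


Document age estimation:
C0/C = 177.3 / 1.97 = 90
ln(C0/C) = 4.49981
t = 4.49981 / 0.09 = 50.00 years

50.00


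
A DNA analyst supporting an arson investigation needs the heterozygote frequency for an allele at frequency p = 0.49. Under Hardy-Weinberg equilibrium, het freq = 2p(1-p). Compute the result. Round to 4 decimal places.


Hardy-Weinberg heterozygote frequency:
q = 1 - p = 1 - 0.49 = 0.51
2pq = 2 * 0.49 * 0.51 = 0.4998

0.4998


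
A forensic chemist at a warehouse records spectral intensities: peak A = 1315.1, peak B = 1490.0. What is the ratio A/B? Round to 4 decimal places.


Spectral peak ratio:
Peak A = 1315.1 counts
Peak B = 1490.0 counts
Ratio = 1315.1 / 1490.0 = 0.8826

0.8826


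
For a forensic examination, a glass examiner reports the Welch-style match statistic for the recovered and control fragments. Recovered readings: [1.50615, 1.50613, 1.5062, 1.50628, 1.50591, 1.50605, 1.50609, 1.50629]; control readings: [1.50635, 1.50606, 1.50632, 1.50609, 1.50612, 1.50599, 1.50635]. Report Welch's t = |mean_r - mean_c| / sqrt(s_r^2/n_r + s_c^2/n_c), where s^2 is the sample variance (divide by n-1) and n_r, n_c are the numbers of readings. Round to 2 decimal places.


Welch's t-criterion for glass RI comparison:
Recovered mean = sum / n_r = 12.0491 / 8 = 1.5061375
Control mean = sum / n_c = 10.54328 / 7 = 1.5061829
Recovered sample variance s_r^2 = 1.56214e-08
Control sample variance s_c^2 = 2.32571e-08
Welch SE (unpooled) = sqrt(s_r^2/n_r + s_c^2/n_c) = sqrt(1.95268e-09 + 3.32245e-09) = sqrt(5.27513e-09) = 7.26301e-05
|mean_r - mean_c| = 4.53571e-05
t = 4.53571e-05 / 7.26301e-05 = 0.62

0.62


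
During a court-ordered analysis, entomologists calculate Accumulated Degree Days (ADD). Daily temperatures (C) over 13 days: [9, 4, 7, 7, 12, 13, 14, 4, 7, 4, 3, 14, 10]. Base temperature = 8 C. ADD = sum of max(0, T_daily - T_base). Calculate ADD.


Computing ADD day by day:
Day 1: max(0, 9 - 8) = 1
Day 2: max(0, 4 - 8) = 0
Day 3: max(0, 7 - 8) = 0
Day 4: max(0, 7 - 8) = 0
Day 5: max(0, 12 - 8) = 4
Day 6: max(0, 13 - 8) = 5
Day 7: max(0, 14 - 8) = 6
Day 8: max(0, 4 - 8) = 0
Day 9: max(0, 7 - 8) = 0
Day 10: max(0, 4 - 8) = 0
Day 11: max(0, 3 - 8) = 0
Day 12: max(0, 14 - 8) = 6
Day 13: max(0, 10 - 8) = 2
Total ADD = 24

24


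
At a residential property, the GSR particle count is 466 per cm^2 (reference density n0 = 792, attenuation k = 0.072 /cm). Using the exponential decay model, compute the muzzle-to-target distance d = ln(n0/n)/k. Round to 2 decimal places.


GSR distance calculation:
n0/n = 792 / 466 = 1.699571
ln(n0/n) = 0.530376
d = 0.530376 / 0.072 = 7.37 cm

7.37


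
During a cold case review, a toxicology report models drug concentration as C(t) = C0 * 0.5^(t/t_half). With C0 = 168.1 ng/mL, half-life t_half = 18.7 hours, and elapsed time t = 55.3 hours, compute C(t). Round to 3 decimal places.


Drug concentration decay:
Number of half-lives = t / t_half = 55.3 / 18.7 = 2.957219
Decay factor = 0.5^2.957219 = 0.1287622
C(t) = 168.1 * 0.1287622 = 21.645 ng/mL

21.645


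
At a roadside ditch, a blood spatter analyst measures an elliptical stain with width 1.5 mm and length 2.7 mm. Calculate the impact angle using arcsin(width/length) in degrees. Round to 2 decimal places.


Blood spatter impact angle calculation:
width / length = 1.5 / 2.7 = 0.555556
angle = arcsin(0.555556)
angle = 33.75 degrees

33.75


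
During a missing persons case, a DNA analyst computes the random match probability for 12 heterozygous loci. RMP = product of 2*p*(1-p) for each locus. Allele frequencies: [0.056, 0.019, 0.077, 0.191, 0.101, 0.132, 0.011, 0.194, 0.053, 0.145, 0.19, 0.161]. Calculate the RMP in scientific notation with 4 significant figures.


Computing RMP for 12 loci:
Locus 1: 2 * 0.056 * 0.944 = 0.105728
Locus 2: 2 * 0.019 * 0.981 = 0.037278
Locus 3: 2 * 0.077 * 0.923 = 0.142142
Locus 4: 2 * 0.191 * 0.809 = 0.309038
Locus 5: 2 * 0.101 * 0.899 = 0.181598
Locus 6: 2 * 0.132 * 0.868 = 0.229152
Locus 7: 2 * 0.011 * 0.989 = 0.021758
Locus 8: 2 * 0.194 * 0.806 = 0.312728
Locus 9: 2 * 0.053 * 0.947 = 0.100382
Locus 10: 2 * 0.145 * 0.855 = 0.24795
Locus 11: 2 * 0.19 * 0.81 = 0.3078
Locus 12: 2 * 0.161 * 0.839 = 0.270158
RMP = 1.015e-10

1.015e-10


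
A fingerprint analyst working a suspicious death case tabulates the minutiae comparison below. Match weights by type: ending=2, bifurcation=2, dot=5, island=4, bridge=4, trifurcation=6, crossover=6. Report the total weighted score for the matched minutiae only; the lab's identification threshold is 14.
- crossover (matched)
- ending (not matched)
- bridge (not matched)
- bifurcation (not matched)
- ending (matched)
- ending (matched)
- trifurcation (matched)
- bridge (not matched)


Weighted minutiae match score:
  crossover: matched, +6 (running total 6)
  ending: not matched, +0
  bridge: not matched, +0
  bifurcation: not matched, +0
  ending: matched, +2 (running total 8)
  ending: matched, +2 (running total 10)
  trifurcation: matched, +6 (running total 16)
  bridge: not matched, +0
Total score = 16
Threshold = 14; verdict = identification

16


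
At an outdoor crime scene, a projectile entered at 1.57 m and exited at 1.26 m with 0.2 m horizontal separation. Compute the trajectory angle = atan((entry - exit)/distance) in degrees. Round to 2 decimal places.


Bullet trajectory angle:
Height difference = 1.57 - 1.26 = 0.31 m
angle = atan(0.31 / 0.2)
angle = atan(1.55)
angle = 57.17 degrees

57.17


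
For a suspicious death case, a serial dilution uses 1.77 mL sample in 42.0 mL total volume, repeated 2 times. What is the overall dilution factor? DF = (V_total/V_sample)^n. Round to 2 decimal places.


Dilution factor calculation:
Single dilution = V_total / V_sample = 42.0 / 1.77 ≈ 23.728814
Number of dilutions = 2
Total DF = (42.0 / 1.77)^2 (full precision, rounded at the end) = 563.06

563.06


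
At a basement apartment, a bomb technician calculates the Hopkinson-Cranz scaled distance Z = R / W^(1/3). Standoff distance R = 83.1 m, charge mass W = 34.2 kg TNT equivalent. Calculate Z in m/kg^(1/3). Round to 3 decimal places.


Scaled distance calculation:
W^(1/3) = 34.2^(1/3) = 3.245952
Z = R / W^(1/3) = 83.1 / 3.245952
Z = 25.601 m/kg^(1/3)

25.601


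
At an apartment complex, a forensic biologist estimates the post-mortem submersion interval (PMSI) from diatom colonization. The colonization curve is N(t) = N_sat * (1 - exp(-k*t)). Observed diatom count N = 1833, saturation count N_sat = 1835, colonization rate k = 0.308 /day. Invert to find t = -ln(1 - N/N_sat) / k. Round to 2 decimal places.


PMSI from diatom colonization curve:
N / N_sat = 1833 / 1835 = 0.99891
1 - N/N_sat = 0.00109
ln(1 - N/N_sat) = -6.821578
t = -ln(1 - N/N_sat) / k = -(-6.821578) / 0.308 = 22.15 days

22.15


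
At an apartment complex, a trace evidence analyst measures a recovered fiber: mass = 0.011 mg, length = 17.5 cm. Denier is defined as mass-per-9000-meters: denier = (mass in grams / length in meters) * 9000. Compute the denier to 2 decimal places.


Denier calculation:
Mass in grams = 0.011 mg / 1000 = 0.000011 g
Length in meters = 17.5 cm / 100 = 0.175 m
Linear density = mass / length = 0.000011 / 0.175 = 0.00006286 g/m
Denier = (g/m) * 9000 = 0.00006286 * 9000 = 0.57

0.57


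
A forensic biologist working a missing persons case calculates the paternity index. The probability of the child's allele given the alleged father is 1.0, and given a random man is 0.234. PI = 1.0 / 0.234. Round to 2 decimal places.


Paternity Index calculation:
PI = P(allele|father) / P(allele|random)
PI = 1.0 / 0.234
PI = 4.27

4.27


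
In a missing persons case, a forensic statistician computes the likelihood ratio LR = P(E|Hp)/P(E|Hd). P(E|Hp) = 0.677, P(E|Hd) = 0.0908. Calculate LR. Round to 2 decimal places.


Likelihood ratio calculation:
LR = P(E|Hp) / P(E|Hd)
LR = 0.677 / 0.0908
LR = 7.46

7.46


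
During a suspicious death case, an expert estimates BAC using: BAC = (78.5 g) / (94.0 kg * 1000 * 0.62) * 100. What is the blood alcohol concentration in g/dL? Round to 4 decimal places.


Applying the Widmark formula:
BAC = (dose_g / (body_wt * 1000 * r)) * 100
Denominator = 94.0 * 1000 * 0.62 = 58280
BAC = (78.5 / 58280) * 100
BAC = 0.1347 g/dL

0.1347


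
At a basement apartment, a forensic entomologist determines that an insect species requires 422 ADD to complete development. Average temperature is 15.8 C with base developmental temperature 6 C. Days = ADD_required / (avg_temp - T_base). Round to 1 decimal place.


Insect development time:
Effective temperature = avg_temp - T_base = 15.8 - 6 = 9.8 C
Days = ADD / effective_temp = 422 / 9.8 = 43.1 days

43.1


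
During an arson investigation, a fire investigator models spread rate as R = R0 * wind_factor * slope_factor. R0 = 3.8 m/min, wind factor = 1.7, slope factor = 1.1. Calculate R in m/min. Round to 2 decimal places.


Fire spread rate calculation:
R = R0 * wind_factor * slope_factor
= 3.8 * 1.7 * 1.1
= 6.46 * 1.1
= 7.11 m/min

7.11


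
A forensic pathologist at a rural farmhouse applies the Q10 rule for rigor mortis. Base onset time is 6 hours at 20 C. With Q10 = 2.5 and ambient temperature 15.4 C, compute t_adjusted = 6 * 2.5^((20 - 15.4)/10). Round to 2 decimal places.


Rigor mortis time adjustment:
Exponent = (T_ref - T_actual) / 10 = (20 - 15.4) / 10 = 0.46
Q10 factor = 2.5^0.46 = 1.52424
t_adjusted = 6 * 1.52424 = 9.15 hours

9.15


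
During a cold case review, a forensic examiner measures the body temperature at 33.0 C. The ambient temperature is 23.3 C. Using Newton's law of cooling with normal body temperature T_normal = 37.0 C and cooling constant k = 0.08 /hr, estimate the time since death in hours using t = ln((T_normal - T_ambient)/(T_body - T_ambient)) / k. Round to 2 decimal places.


Using Newton's law of cooling:
t = ln((T_normal - T_ambient) / (T_body - T_ambient)) / k
T_normal - T_ambient = 13.7
T_body - T_ambient = 9.7
Ratio = 1.412371
ln(ratio) = 0.34527
t = 0.34527 / 0.08 = 4.32 hours

4.32


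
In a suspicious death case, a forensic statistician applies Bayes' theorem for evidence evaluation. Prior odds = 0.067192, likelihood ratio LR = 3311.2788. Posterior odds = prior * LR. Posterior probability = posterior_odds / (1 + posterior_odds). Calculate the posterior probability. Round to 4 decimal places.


Bayesian evidence evaluation:
Posterior odds = prior_odds * LR = 0.067192 * 3311.2788 = 222.4914
Posterior probability = posterior_odds / (1 + posterior_odds)
= 222.4914 / (1 + 222.4914)
= 222.4914 / 223.4914
= 0.9955

0.9955


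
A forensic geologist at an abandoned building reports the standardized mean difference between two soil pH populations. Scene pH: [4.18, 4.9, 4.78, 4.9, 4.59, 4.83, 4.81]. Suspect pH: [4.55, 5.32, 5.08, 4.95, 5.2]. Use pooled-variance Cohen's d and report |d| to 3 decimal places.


Pooled-variance Cohen's d for soil pH comparison:
Scene mean = 32.99 / 7 = 4.712857
Suspect mean = 25.1 / 5 = 5.02
Scene sample variance s_s^2 = 0.066124
Suspect sample variance s_c^2 = 0.08795
Pooled variance = ((n_s-1)*s_s^2 + (n_c-1)*s_c^2) / (n_s + n_c - 2) = 0.074854
Pooled SD = sqrt(0.074854) = 0.273595
Mean difference = -0.307143
|d| = |-0.307143| / 0.273595 = 1.123

1.123


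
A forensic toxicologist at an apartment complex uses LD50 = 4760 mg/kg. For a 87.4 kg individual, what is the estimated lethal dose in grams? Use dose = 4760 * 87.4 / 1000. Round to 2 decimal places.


Lethal dose calculation:
Lethal dose = LD50 * body_weight / 1000
= 4760 * 87.4 / 1000
= 416024 / 1000
= 416.02 g

416.02


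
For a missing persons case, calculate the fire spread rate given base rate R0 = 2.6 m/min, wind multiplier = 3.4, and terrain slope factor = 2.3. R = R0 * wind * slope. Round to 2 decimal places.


Fire spread rate calculation:
R = R0 * wind_factor * slope_factor
= 2.6 * 3.4 * 2.3
= 8.84 * 2.3
= 20.33 m/min

20.33


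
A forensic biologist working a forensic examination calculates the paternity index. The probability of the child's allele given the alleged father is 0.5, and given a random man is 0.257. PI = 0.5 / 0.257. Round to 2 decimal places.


Paternity Index calculation:
PI = P(allele|father) / P(allele|random)
PI = 0.5 / 0.257
PI = 1.95

1.95


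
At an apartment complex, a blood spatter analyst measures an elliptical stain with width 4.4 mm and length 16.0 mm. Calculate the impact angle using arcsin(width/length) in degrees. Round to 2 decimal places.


Blood spatter impact angle calculation:
width / length = 4.4 / 16.0 = 0.275
angle = arcsin(0.275)
angle = 15.96 degrees

15.96


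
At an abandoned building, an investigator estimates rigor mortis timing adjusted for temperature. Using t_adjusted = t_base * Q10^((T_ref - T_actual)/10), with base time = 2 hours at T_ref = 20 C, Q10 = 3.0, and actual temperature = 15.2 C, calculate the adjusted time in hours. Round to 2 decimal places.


Rigor mortis time adjustment:
Exponent = (T_ref - T_actual) / 10 = (20 - 15.2) / 10 = 0.48
Q10 factor = 3.0^0.48 = 1.69441
t_adjusted = 2 * 1.69441 = 3.39 hours

3.39


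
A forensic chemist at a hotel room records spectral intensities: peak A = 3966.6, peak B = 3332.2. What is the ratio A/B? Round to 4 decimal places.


Spectral peak ratio:
Peak A = 3966.6 counts
Peak B = 3332.2 counts
Ratio = 3966.6 / 3332.2 = 1.1904

1.1904


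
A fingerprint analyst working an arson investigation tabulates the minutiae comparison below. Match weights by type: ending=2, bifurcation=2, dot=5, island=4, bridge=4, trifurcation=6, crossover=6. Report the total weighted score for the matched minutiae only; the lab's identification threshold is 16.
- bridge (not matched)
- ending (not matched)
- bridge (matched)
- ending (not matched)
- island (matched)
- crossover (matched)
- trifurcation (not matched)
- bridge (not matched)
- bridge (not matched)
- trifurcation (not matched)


Weighted minutiae match score:
  bridge: not matched, +0
  ending: not matched, +0
  bridge: matched, +4 (running total 4)
  ending: not matched, +0
  island: matched, +4 (running total 8)
  crossover: matched, +6 (running total 14)
  trifurcation: not matched, +0
  bridge: not matched, +0
  bridge: not matched, +0
  trifurcation: not matched, +0
Total score = 14
Threshold = 16; verdict = inconclusive

14


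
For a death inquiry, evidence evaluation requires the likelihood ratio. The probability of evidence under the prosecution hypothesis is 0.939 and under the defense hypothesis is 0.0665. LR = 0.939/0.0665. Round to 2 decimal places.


Likelihood ratio calculation:
LR = P(E|Hp) / P(E|Hd)
LR = 0.939 / 0.0665
LR = 14.12

14.12


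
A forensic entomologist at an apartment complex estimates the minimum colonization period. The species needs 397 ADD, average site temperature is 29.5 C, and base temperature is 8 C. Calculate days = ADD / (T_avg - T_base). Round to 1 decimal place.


Insect development time:
Effective temperature = avg_temp - T_base = 29.5 - 8 = 21.5 C
Days = ADD / effective_temp = 397 / 21.5 = 18.5 days

18.5


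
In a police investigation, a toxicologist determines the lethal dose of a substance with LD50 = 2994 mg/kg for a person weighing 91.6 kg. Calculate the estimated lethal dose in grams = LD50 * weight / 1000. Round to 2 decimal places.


Lethal dose calculation:
Lethal dose = LD50 * body_weight / 1000
= 2994 * 91.6 / 1000
= 274250.4 / 1000
= 274.25 g

274.25


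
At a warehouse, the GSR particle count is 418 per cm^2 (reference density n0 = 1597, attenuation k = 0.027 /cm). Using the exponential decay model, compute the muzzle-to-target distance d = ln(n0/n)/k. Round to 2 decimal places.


GSR distance calculation:
n0/n = 1597 / 418 = 3.820574
ln(n0/n) = 1.340401
d = 1.340401 / 0.027 = 49.64 cm

49.64


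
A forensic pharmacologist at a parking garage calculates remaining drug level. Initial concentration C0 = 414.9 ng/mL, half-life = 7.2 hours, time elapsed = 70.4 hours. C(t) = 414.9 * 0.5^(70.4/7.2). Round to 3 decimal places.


Drug concentration decay:
Number of half-lives = t / t_half = 70.4 / 7.2 = 9.777778
Decay factor = 0.5^9.777778 = 0.00113919
C(t) = 414.9 * 0.00113919 = 0.473 ng/mL

0.473


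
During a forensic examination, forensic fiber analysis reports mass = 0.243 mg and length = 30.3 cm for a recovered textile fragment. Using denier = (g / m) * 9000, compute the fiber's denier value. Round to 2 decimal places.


Denier calculation:
Mass in grams = 0.243 mg / 1000 = 0.000243 g
Length in meters = 30.3 cm / 100 = 0.303 m
Linear density = mass / length = 0.000243 / 0.303 = 0.00080198 g/m
Denier = (g/m) * 9000 = 0.00080198 * 9000 = 7.22

7.22


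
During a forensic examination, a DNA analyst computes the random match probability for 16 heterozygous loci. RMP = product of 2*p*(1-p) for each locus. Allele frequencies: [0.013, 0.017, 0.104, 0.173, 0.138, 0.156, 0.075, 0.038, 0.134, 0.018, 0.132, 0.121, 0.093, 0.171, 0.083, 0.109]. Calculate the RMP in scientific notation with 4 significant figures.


Computing RMP for 16 loci:
Locus 1: 2 * 0.013 * 0.987 = 0.025662
Locus 2: 2 * 0.017 * 0.983 = 0.033422
Locus 3: 2 * 0.104 * 0.896 = 0.186368
Locus 4: 2 * 0.173 * 0.827 = 0.286142
Locus 5: 2 * 0.138 * 0.862 = 0.237912
Locus 6: 2 * 0.156 * 0.844 = 0.263328
Locus 7: 2 * 0.075 * 0.925 = 0.13875
Locus 8: 2 * 0.038 * 0.962 = 0.073112
Locus 9: 2 * 0.134 * 0.866 = 0.232088
Locus 10: 2 * 0.018 * 0.982 = 0.035352
Locus 11: 2 * 0.132 * 0.868 = 0.229152
Locus 12: 2 * 0.121 * 0.879 = 0.212718
Locus 13: 2 * 0.093 * 0.907 = 0.168702
Locus 14: 2 * 0.171 * 0.829 = 0.283518
Locus 15: 2 * 0.083 * 0.917 = 0.152222
Locus 16: 2 * 0.109 * 0.891 = 0.194238
RMP = 1.644e-14

1.644e-14
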